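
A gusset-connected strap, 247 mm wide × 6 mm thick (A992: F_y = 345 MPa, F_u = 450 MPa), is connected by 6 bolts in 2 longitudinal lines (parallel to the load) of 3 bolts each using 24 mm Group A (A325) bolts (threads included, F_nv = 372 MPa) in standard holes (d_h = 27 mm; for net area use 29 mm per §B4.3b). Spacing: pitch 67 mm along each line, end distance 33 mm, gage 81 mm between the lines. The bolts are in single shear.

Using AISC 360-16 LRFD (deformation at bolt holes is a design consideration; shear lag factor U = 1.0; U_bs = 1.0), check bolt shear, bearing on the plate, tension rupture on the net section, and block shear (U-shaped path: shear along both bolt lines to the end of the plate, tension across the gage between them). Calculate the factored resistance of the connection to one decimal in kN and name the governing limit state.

Bolt shear: A_b = π(24)²/4 = 452.39 mm². φR_n = 0.75 × 372 × 452.39 × 6 × 1 = 757.3 kN.
Bearing (6 mm plate, F_u = 450 MPa): end bolts L_c = 33 − 27/2 = 19.5, R_n = min(1.2×19.5×6×450, 2.4×24×6×450) = 63.18 kN/bolt; interior L_c = 67 − 27 = 40, R_n = 129.6 kN/bolt. φR_n = 0.75 × (2×63.18 + 4×129.6) = 483.6 kN.
Tension rupture (net): A_n = (247 − 2×29)×6 = 1134 mm² (U = 1.0, A_e = A_n). φR_n = 0.75 × 450 × 1134 = 382.7 kN.
Block shear: shear path 2×[33+2×67] = 2×167 mm, A_gv = 2004, A_nv = 2×(167 − 2.5×29)×6 = 1134 mm²; tension across gage: (81 − 1×29)×6 = 312 mm². R_n = min(0.6×450×1134, 0.6×345×2004) + 1.0×450×312 = min(306.18, 414.83) + 140.4 = 446.58 kN. φR_n = 0.75 × 446.58 = 334.9 kN.
Governing: min(757.3, 483.6, 382.7, 334.9) = 334.9 kN → block shear.

334.9 kN (block shear governs)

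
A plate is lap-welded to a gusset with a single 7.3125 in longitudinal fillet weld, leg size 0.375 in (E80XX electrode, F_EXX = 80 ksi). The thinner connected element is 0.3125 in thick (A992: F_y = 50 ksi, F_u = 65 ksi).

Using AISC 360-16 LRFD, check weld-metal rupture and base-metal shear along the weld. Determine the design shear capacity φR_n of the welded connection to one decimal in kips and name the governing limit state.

66.8 kips (base-metal shear governs)

Weld metal: throat = 0.707×0.375 = 0.26513 in, L = 7.3125 in. φR_n = 0.75 × 0.6 × 80 × 0.26513 × 7.3125 = 69.8 kips.
Base metal shear (0.3125 in plate): yield φR_n = 1.0×0.6×50×0.3125×7.3125 = 68.6 kips; rupture φR_n = 0.75×0.6×65×0.3125×7.3125 = 66.8 kips; take 66.8 kips (rupture).
Governing: min(69.8, 66.8) = 66.8 kips → base-metal shear.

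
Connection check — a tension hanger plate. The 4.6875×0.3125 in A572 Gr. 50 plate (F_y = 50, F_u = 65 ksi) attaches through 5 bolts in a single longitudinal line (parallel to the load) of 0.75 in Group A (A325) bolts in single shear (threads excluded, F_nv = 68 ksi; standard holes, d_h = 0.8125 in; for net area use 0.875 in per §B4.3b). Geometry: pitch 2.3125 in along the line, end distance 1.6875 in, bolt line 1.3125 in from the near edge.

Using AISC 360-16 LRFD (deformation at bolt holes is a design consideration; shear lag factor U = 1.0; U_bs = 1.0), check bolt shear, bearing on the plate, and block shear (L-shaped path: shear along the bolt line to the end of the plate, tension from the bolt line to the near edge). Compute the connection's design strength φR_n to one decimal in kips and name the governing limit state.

Bolt shear: A_b = π(0.75)²/4 = 0.44179 in². φR_n = 0.75 × 68 × 0.44179 × 5 × 1 = 112.7 kips.
Bearing (0.3125 in plate, F_u = 65 ksi): end bolts L_c = 1.6875 − 0.8125/2 = 1.28125, R_n = min(1.2×1.28125×0.3125×65, 2.4×0.75×0.3125×65) = 31.23 kips/bolt; interior L_c = 2.3125 − 0.8125 = 1.5, R_n = 36.563 kips/bolt. φR_n = 0.75 × (1×31.23 + 4×36.563) = 133.1 kips.
Block shear: shear path 1×[1.6875+4×2.3125] = 1×10.9375 in, A_gv = 3.418, A_nv = 1×(10.9375 − 4.5×0.875)×0.3125 = 2.1875 in²; tension to near edge: (1.3125 − 0.5×0.875)×0.3125 = 0.27344 in². R_n = min(0.6×65×2.1875, 0.6×50×3.418) + 1.0×65×0.27344 = min(85.313, 102.54) + 17.774 = 103.09 kips. φR_n = 0.75 × 103.09 = 77.3 kips.
Governing: min(112.7, 133.1, 77.3) = 77.3 kips → block shear.

77.3 kips (block shear governs)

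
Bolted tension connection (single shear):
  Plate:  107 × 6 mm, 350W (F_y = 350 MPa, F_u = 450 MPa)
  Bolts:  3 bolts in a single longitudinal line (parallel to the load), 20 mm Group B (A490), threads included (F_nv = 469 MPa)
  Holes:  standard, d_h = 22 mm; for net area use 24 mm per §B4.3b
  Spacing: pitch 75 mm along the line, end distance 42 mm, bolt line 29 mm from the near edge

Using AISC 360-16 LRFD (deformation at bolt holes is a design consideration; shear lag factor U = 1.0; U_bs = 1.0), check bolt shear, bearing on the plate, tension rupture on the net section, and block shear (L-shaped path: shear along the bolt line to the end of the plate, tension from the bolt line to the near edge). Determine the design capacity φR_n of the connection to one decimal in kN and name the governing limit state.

168.1 kN (net-section rupture governs)

Bolt shear: A_b = π(20)²/4 = 314.16 mm². φR_n = 0.75 × 469 × 314.16 × 3 × 1 = 331.5 kN.
Bearing (6 mm plate, F_u = 450 MPa): end bolts L_c = 42 − 22/2 = 31, R_n = min(1.2×31×6×450, 2.4×20×6×450) = 100.44 kN/bolt; interior L_c = 75 − 22 = 53, R_n = 129.6 kN/bolt. φR_n = 0.75 × (1×100.44 + 2×129.6) = 269.7 kN.
Tension rupture (net): A_n = (107 − 1×24)×6 = 498 mm² (U = 1.0, A_e = A_n). φR_n = 0.75 × 450 × 498 = 168.1 kN.
Block shear: shear path 1×[42+2×75] = 1×192 mm, A_gv = 1152, A_nv = 1×(192 − 2.5×24)×6 = 792 mm²; tension to near edge: (29 − 0.5×24)×6 = 102 mm². R_n = min(0.6×450×792, 0.6×350×1152) + 1.0×450×102 = min(213.84, 241.92) + 45.9 = 259.74 kN. φR_n = 0.75 × 259.74 = 194.8 kN.
Governing: min(331.5, 269.7, 168.1, 194.8) = 168.1 kN → net-section rupture.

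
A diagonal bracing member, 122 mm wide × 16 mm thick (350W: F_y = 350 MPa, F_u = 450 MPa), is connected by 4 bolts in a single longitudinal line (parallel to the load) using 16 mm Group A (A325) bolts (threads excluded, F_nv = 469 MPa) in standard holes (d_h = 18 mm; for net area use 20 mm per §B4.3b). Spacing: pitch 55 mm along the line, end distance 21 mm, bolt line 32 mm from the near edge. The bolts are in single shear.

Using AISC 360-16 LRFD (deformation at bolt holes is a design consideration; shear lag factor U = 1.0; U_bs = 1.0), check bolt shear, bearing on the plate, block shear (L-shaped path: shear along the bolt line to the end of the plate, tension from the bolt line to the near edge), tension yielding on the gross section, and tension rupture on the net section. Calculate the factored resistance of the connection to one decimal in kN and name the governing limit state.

282.9 kN (bolt shear governs)

Bolt shear: A_b = π(16)²/4 = 201.06 mm². φR_n = 0.75 × 469 × 201.06 × 4 × 1 = 282.9 kN.
Bearing (16 mm plate, F_u = 450 MPa): end bolts L_c = 21 − 18/2 = 12, R_n = min(1.2×12×16×450, 2.4×16×16×450) = 103.68 kN/bolt; interior L_c = 55 − 18 = 37, R_n = 276.48 kN/bolt. φR_n = 0.75 × (1×103.68 + 3×276.48) = 699.8 kN.
Block shear: shear path 1×[21+3×55] = 1×186 mm, A_gv = 2976, A_nv = 1×(186 − 3.5×20)×16 = 1856 mm²; tension to near edge: (32 − 0.5×20)×16 = 352 mm². R_n = min(0.6×450×1856, 0.6×350×2976) + 1.0×450×352 = min(501.12, 624.96) + 158.4 = 659.52 kN. φR_n = 0.75 × 659.52 = 494.6 kN.
Tension yield (gross): A_g = 122×16 = 1952 mm². φR_n = 0.90 × 350 × 1952 = 614.9 kN.
Tension rupture (net): A_n = (122 − 1×20)×16 = 1632 mm² (U = 1.0, A_e = A_n). φR_n = 0.75 × 450 × 1632 = 550.8 kN.
Governing: min(282.9, 699.8, 494.6, 614.9, 550.8) = 282.9 kN → bolt shear.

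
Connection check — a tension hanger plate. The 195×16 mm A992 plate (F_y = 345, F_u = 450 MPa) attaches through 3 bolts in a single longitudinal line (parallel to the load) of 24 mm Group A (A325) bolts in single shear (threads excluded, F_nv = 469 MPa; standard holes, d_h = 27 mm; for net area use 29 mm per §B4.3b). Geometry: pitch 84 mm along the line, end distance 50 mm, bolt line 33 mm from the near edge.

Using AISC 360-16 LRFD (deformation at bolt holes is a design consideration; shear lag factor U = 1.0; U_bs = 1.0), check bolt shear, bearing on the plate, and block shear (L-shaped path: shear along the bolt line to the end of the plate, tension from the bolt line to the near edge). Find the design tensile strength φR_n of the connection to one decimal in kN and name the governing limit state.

Bolt shear: A_b = π(24)²/4 = 452.39 mm². φR_n = 0.75 × 469 × 452.39 × 3 × 1 = 477.4 kN.
Bearing (16 mm plate, F_u = 450 MPa): end bolts L_c = 50 − 27/2 = 36.5, R_n = min(1.2×36.5×16×450, 2.4×24×16×450) = 315.36 kN/bolt; interior L_c = 84 − 27 = 57, R_n = 414.72 kN/bolt. φR_n = 0.75 × (1×315.36 + 2×414.72) = 858.6 kN.
Block shear: shear path 1×[50+2×84] = 1×218 mm, A_gv = 3488, A_nv = 1×(218 − 2.5×29)×16 = 2328 mm²; tension to near edge: (33 − 0.5×29)×16 = 296 mm². R_n = min(0.6×450×2328, 0.6×345×3488) + 1.0×450×296 = min(628.56, 722.02) + 133.2 = 761.76 kN. φR_n = 0.75 × 761.76 = 571.3 kN.
Governing: min(477.4, 858.6, 571.3) = 477.4 kN → bolt shear.

477.4 kN (bolt shear governs)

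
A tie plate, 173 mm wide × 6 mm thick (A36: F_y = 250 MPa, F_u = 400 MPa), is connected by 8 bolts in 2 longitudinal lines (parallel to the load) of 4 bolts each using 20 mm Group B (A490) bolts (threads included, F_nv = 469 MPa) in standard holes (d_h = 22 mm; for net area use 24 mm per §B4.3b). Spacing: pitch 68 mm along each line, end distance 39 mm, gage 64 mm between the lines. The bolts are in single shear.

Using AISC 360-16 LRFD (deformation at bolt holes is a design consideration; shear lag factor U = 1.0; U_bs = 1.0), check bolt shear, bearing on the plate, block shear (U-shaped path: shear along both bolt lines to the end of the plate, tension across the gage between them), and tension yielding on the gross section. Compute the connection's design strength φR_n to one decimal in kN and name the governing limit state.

Bolt shear: A_b = π(20)²/4 = 314.16 mm². φR_n = 0.75 × 469 × 314.16 × 8 × 1 = 884.0 kN.
Bearing (6 mm plate, F_u = 400 MPa): end bolts L_c = 39 − 22/2 = 28, R_n = min(1.2×28×6×400, 2.4×20×6×400) = 80.64 kN/bolt; interior L_c = 68 − 22 = 46, R_n = 115.2 kN/bolt. φR_n = 0.75 × (2×80.64 + 6×115.2) = 639.4 kN.
Block shear: shear path 2×[39+3×68] = 2×243 mm, A_gv = 2916, A_nv = 2×(243 − 3.5×24)×6 = 1908 mm²; tension across gage: (64 − 1×24)×6 = 240 mm². R_n = min(0.6×400×1908, 0.6×250×2916) + 1.0×400×240 = min(457.92, 437.4) + 96 = 533.4 kN. φR_n = 0.75 × 533.4 = 400.1 kN.
Tension yield (gross): A_g = 173×6 = 1038 mm². φR_n = 0.90 × 250 × 1038 = 233.6 kN.
Governing: min(884.0, 639.4, 400.1, 233.6) = 233.6 kN → gross-section yield.

233.6 kN (gross-section yield governs)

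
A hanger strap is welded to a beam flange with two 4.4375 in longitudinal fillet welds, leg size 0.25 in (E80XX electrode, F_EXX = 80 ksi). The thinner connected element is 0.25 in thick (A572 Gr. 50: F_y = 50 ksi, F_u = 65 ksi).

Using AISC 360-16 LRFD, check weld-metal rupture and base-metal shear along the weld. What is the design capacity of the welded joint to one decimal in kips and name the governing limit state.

56.5 kips (weld metal governs)

Weld metal: throat = 0.707×0.25 = 0.17675 in, L = 2×4.4375 = 8.875 in. φR_n = 0.75 × 0.6 × 80 × 0.17675 × 8.875 = 56.5 kips.
Base metal shear (0.25 in plate): yield φR_n = 1.0×0.6×50×0.25×8.875 = 66.6 kips; rupture φR_n = 0.75×0.6×65×0.25×8.875 = 64.9 kips; take 64.9 kips (rupture).
Governing: min(56.5, 64.9) = 56.5 kips → weld metal.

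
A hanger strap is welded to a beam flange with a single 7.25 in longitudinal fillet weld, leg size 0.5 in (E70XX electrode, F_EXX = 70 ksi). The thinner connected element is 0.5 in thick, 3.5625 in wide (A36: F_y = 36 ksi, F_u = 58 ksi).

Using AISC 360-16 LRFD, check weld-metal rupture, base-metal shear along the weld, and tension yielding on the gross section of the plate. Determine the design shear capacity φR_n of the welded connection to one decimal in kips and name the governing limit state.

Weld metal: throat = 0.707×0.5 = 0.3535 in, L = 7.25 in. φR_n = 0.75 × 0.6 × 70 × 0.3535 × 7.25 = 80.7 kips.
Base metal shear (0.5 in plate): yield φR_n = 1.0×0.6×36×0.5×7.25 = 78.3 kips; rupture φR_n = 0.75×0.6×58×0.5×7.25 = 94.6 kips; take 78.3 kips (yield).
Tension yield (gross): A_g = 3.5625×0.5 = 1.7813 in². φR_n = 0.90 × 36 × 1.7813 = 57.7 kips.
Governing: min(80.7, 78.3, 57.7) = 57.7 kips → gross-section yield.

57.7 kips (gross-section yield governs)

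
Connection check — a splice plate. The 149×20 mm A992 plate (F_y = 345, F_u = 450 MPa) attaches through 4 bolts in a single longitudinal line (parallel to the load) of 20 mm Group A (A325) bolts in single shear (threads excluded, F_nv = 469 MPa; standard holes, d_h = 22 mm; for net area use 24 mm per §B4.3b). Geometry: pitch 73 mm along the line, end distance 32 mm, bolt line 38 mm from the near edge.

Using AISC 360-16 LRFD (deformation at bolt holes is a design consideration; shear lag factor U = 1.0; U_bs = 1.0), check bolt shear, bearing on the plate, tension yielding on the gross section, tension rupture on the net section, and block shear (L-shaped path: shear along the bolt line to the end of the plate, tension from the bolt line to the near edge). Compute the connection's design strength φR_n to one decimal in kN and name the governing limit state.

Bolt shear: A_b = π(20)²/4 = 314.16 mm². φR_n = 0.75 × 469 × 314.16 × 4 × 1 = 442.0 kN.
Bearing (20 mm plate, F_u = 450 MPa): end bolts L_c = 32 − 22/2 = 21, R_n = min(1.2×21×20×450, 2.4×20×20×450) = 226.8 kN/bolt; interior L_c = 73 − 22 = 51, R_n = 432 kN/bolt. φR_n = 0.75 × (1×226.8 + 3×432) = 1142.1 kN.
Tension yield (gross): A_g = 149×20 = 2980 mm². φR_n = 0.90 × 345 × 2980 = 925.3 kN.
Tension rupture (net): A_n = (149 − 1×24)×20 = 2500 mm² (U = 1.0, A_e = A_n). φR_n = 0.75 × 450 × 2500 = 843.8 kN.
Block shear: shear path 1×[32+3×73] = 1×251 mm, A_gv = 5020, A_nv = 1×(251 − 3.5×24)×20 = 3340 mm²; tension to near edge: (38 − 0.5×24)×20 = 520 mm². R_n = min(0.6×450×3340, 0.6×345×5020) + 1.0×450×520 = min(901.8, 1039.1) + 234 = 1135.8 kN. φR_n = 0.75 × 1135.8 = 851.9 kN.
Governing: min(442.0, 1142.1, 925.3, 843.8, 851.9) = 442.0 kN → bolt shear.

442.0 kN (bolt shear governs)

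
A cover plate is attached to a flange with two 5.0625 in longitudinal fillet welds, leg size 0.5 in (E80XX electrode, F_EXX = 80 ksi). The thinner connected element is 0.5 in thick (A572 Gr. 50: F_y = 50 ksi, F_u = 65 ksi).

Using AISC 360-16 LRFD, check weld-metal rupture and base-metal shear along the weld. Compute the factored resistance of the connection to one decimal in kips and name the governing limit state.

128.9 kips (weld metal governs)

Weld metal: throat = 0.707×0.5 = 0.3535 in, L = 2×5.0625 = 10.125 in. φR_n = 0.75 × 0.6 × 80 × 0.3535 × 10.125 = 128.9 kips.
Base metal shear (0.5 in plate): yield φR_n = 1.0×0.6×50×0.5×10.125 = 151.9 kips; rupture φR_n = 0.75×0.6×65×0.5×10.125 = 148.1 kips; take 148.1 kips (rupture).
Governing: min(128.9, 148.1) = 128.9 kips → weld metal.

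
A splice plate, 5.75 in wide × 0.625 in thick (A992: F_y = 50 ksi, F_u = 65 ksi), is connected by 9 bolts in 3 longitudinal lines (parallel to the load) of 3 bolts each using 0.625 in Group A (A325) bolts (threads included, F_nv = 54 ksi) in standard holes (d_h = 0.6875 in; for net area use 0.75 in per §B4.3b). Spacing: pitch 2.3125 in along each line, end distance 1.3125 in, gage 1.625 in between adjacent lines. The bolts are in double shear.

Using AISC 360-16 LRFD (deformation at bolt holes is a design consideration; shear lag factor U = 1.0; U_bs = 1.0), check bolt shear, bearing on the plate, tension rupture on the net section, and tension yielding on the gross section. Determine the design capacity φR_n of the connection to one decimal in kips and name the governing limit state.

106.6 kips (net-section rupture governs)

Bolt shear: A_b = π(0.625)²/4 = 0.3068 in². φR_n = 0.75 × 54 × 0.3068 × 9 × 2 = 223.7 kips.
Bearing (0.625 in plate, F_u = 65 ksi): end bolts L_c = 1.3125 − 0.6875/2 = 0.96875, R_n = min(1.2×0.96875×0.625×65, 2.4×0.625×0.625×65) = 47.227 kips/bolt; interior L_c = 2.3125 − 0.6875 = 1.625, R_n = 60.938 kips/bolt. φR_n = 0.75 × (3×47.227 + 6×60.938) = 380.5 kips.
Tension rupture (net): A_n = (5.75 − 3×0.75)×0.625 = 2.1875 in² (U = 1.0, A_e = A_n). φR_n = 0.75 × 65 × 2.1875 = 106.6 kips.
Tension yield (gross): A_g = 5.75×0.625 = 3.5938 in². φR_n = 0.90 × 50 × 3.5938 = 161.7 kips.
Governing: min(223.7, 380.5, 106.6, 161.7) = 106.6 kips → net-section rupture.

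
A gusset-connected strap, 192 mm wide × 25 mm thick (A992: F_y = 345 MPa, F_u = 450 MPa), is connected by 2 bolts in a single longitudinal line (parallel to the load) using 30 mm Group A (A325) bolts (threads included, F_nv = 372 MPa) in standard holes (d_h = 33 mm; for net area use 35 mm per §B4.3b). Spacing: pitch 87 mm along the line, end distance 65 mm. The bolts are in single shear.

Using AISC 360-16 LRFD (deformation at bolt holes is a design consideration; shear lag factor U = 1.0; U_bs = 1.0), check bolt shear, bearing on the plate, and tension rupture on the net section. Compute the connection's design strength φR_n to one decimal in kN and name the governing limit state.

394.4 kN (bolt shear governs)

Bolt shear: A_b = π(30)²/4 = 706.86 mm². φR_n = 0.75 × 372 × 706.86 × 2 × 1 = 394.4 kN.
Bearing (25 mm plate, F_u = 450 MPa): end bolts L_c = 65 − 33/2 = 48.5, R_n = min(1.2×48.5×25×450, 2.4×30×25×450) = 654.75 kN/bolt; interior L_c = 87 − 33 = 54, R_n = 729 kN/bolt. φR_n = 0.75 × (1×654.75 + 1×729) = 1037.8 kN.
Tension rupture (net): A_n = (192 − 1×35)×25 = 3925 mm² (U = 1.0, A_e = A_n). φR_n = 0.75 × 450 × 3925 = 1324.7 kN.
Governing: min(394.4, 1037.8, 1324.7) = 394.4 kN → bolt shear.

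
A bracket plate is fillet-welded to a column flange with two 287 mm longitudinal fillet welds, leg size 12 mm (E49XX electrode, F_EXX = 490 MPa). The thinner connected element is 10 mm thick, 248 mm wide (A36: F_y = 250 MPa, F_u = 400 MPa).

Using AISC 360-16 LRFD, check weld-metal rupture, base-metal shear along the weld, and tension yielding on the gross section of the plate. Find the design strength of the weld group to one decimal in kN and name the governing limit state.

558.0 kN (gross-section yield governs)

Weld metal: throat = 0.707×12 = 8.484 mm, L = 2×287 = 574 mm. φR_n = 0.75 × 0.6 × 490 × 8.484 × 574 = 1073.8 kN.
Base metal shear (10 mm plate): yield φR_n = 1.0×0.6×250×10×574 = 861.0 kN; rupture φR_n = 0.75×0.6×400×10×574 = 1033.2 kN; take 861.0 kN (yield).
Tension yield (gross): A_g = 248×10 = 2480 mm². φR_n = 0.90 × 250 × 2480 = 558.0 kN.
Governing: min(1073.8, 861.0, 558.0) = 558.0 kN → gross-section yield.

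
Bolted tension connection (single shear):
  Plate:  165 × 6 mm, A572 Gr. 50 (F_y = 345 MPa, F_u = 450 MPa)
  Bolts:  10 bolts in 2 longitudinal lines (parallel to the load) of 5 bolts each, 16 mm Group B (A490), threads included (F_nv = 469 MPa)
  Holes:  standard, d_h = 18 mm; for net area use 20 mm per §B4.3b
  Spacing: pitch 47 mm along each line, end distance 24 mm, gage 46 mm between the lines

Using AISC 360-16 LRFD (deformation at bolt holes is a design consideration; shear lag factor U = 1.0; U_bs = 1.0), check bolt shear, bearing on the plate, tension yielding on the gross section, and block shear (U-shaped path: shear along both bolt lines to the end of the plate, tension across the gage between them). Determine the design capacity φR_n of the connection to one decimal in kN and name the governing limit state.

Bolt shear: A_b = π(16)²/4 = 201.06 mm². φR_n = 0.75 × 469 × 201.06 × 10 × 1 = 707.2 kN.
Bearing (6 mm plate, F_u = 450 MPa): end bolts L_c = 24 − 18/2 = 15, R_n = min(1.2×15×6×450, 2.4×16×6×450) = 48.6 kN/bolt; interior L_c = 47 − 18 = 29, R_n = 93.96 kN/bolt. φR_n = 0.75 × (2×48.6 + 8×93.96) = 636.7 kN.
Tension yield (gross): A_g = 165×6 = 990 mm². φR_n = 0.90 × 345 × 990 = 307.4 kN.
Block shear: shear path 2×[24+4×47] = 2×212 mm, A_gv = 2544, A_nv = 2×(212 − 4.5×20)×6 = 1464 mm²; tension across gage: (46 − 1×20)×6 = 156 mm². R_n = min(0.6×450×1464, 0.6×345×2544) + 1.0×450×156 = min(395.28, 526.61) + 70.2 = 465.48 kN. φR_n = 0.75 × 465.48 = 349.1 kN.
Governing: min(707.2, 636.7, 307.4, 349.1) = 307.4 kN → gross-section yield.

307.4 kN (gross-section yield governs)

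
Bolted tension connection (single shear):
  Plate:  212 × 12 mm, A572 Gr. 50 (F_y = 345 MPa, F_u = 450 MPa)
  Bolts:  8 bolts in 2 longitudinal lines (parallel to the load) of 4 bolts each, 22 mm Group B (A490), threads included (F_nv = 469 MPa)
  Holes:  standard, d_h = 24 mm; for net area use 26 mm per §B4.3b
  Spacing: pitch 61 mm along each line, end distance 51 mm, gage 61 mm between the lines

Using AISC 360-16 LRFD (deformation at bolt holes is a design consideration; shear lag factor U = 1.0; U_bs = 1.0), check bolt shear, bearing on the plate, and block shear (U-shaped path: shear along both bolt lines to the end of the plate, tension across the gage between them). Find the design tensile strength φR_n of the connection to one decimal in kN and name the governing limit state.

Bolt shear: A_b = π(22)²/4 = 380.13 mm². φR_n = 0.75 × 469 × 380.13 × 8 × 1 = 1069.7 kN.
Bearing (12 mm plate, F_u = 450 MPa): end bolts L_c = 51 − 24/2 = 39, R_n = min(1.2×39×12×450, 2.4×22×12×450) = 252.72 kN/bolt; interior L_c = 61 − 24 = 37, R_n = 239.76 kN/bolt. φR_n = 0.75 × (2×252.72 + 6×239.76) = 1458.0 kN.
Block shear: shear path 2×[51+3×61] = 2×234 mm, A_gv = 5616, A_nv = 2×(234 − 3.5×26)×12 = 3432 mm²; tension across gage: (61 − 1×26)×12 = 420 mm². R_n = min(0.6×450×3432, 0.6×345×5616) + 1.0×450×420 = min(926.64, 1162.5) + 189 = 1115.6 kN. φR_n = 0.75 × 1115.6 = 836.7 kN.
Governing: min(1069.7, 1458.0, 836.7) = 836.7 kN → block shear.

836.7 kN (block shear governs)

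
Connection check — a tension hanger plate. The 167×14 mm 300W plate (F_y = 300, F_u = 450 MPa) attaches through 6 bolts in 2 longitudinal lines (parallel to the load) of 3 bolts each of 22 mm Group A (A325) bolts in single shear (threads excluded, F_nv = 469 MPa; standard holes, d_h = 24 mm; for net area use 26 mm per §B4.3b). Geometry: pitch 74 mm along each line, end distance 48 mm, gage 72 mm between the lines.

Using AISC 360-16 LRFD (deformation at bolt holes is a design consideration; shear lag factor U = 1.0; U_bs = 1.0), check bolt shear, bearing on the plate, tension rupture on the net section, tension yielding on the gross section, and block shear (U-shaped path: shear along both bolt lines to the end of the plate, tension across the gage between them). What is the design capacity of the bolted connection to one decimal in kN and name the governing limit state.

543.4 kN (net-section rupture governs)

Bolt shear: A_b = π(22)²/4 = 380.13 mm². φR_n = 0.75 × 469 × 380.13 × 6 × 1 = 802.3 kN.
Bearing (14 mm plate, F_u = 450 MPa): end bolts L_c = 48 − 24/2 = 36, R_n = min(1.2×36×14×450, 2.4×22×14×450) = 272.16 kN/bolt; interior L_c = 74 − 24 = 50, R_n = 332.64 kN/bolt. φR_n = 0.75 × (2×272.16 + 4×332.64) = 1406.2 kN.
Tension rupture (net): A_n = (167 − 2×26)×14 = 1610 mm² (U = 1.0, A_e = A_n). φR_n = 0.75 × 450 × 1610 = 543.4 kN.
Tension yield (gross): A_g = 167×14 = 2338 mm². φR_n = 0.90 × 300 × 2338 = 631.3 kN.
Block shear: shear path 2×[48+2×74] = 2×196 mm, A_gv = 5488, A_nv = 2×(196 − 2.5×26)×14 = 3668 mm²; tension across gage: (72 − 1×26)×14 = 644 mm². R_n = min(0.6×450×3668, 0.6×300×5488) + 1.0×450×644 = min(990.36, 987.84) + 289.8 = 1277.6 kN. φR_n = 0.75 × 1277.6 = 958.2 kN.
Governing: min(802.3, 1406.2, 543.4, 631.3, 958.2) = 543.4 kN → net-section rupture.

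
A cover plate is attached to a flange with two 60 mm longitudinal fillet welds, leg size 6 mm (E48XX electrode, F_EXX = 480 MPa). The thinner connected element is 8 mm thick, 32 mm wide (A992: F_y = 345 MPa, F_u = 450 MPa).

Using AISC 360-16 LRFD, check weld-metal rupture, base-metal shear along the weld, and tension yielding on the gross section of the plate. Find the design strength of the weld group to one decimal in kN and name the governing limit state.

Weld metal: throat = 0.707×6 = 4.242 mm, L = 2×60 = 120 mm. φR_n = 0.75 × 0.6 × 480 × 4.242 × 120 = 110.0 kN.
Base metal shear (8 mm plate): yield φR_n = 1.0×0.6×345×8×120 = 198.7 kN; rupture φR_n = 0.75×0.6×450×8×120 = 194.4 kN; take 194.4 kN (rupture).
Tension yield (gross): A_g = 32×8 = 256 mm². φR_n = 0.90 × 345 × 256 = 79.5 kN.
Governing: min(110.0, 194.4, 79.5) = 79.5 kN → gross-section yield.

79.5 kN (gross-section yield governs)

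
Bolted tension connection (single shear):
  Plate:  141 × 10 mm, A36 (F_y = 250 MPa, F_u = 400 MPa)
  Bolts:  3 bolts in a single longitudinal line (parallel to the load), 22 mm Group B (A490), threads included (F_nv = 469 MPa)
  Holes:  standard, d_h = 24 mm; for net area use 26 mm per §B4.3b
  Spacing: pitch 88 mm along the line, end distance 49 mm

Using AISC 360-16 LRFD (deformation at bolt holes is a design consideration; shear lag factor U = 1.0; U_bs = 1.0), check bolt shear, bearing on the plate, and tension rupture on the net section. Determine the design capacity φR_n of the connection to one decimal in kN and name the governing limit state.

Bolt shear: A_b = π(22)²/4 = 380.13 mm². φR_n = 0.75 × 469 × 380.13 × 3 × 1 = 401.1 kN.
Bearing (10 mm plate, F_u = 400 MPa): end bolts L_c = 49 − 24/2 = 37, R_n = min(1.2×37×10×400, 2.4×22×10×400) = 177.6 kN/bolt; interior L_c = 88 − 24 = 64, R_n = 211.2 kN/bolt. φR_n = 0.75 × (1×177.6 + 2×211.2) = 450.0 kN.
Tension rupture (net): A_n = (141 − 1×26)×10 = 1150 mm² (U = 1.0, A_e = A_n). φR_n = 0.75 × 400 × 1150 = 345.0 kN.
Governing: min(401.1, 450.0, 345.0) = 345.0 kN → net-section rupture.

345.0 kN (net-section rupture governs)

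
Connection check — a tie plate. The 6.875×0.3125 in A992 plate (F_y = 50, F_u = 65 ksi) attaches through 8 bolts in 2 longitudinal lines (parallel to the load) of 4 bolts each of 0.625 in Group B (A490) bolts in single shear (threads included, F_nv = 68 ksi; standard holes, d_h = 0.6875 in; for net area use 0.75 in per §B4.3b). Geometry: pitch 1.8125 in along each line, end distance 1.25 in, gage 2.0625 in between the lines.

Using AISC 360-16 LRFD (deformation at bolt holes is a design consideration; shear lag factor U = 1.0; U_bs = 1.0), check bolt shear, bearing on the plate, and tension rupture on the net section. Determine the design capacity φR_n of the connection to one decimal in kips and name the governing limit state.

Bolt shear: A_b = π(0.625)²/4 = 0.3068 in². φR_n = 0.75 × 68 × 0.3068 × 8 × 1 = 125.2 kips.
Bearing (0.3125 in plate, F_u = 65 ksi): end bolts L_c = 1.25 − 0.6875/2 = 0.90625, R_n = min(1.2×0.90625×0.3125×65, 2.4×0.625×0.3125×65) = 22.09 kips/bolt; interior L_c = 1.8125 − 0.6875 = 1.125, R_n = 27.422 kips/bolt. φR_n = 0.75 × (2×22.09 + 6×27.422) = 156.5 kips.
Tension rupture (net): A_n = (6.875 − 2×0.75)×0.3125 = 1.6797 in² (U = 1.0, A_e = A_n). φR_n = 0.75 × 65 × 1.6797 = 81.9 kips.
Governing: min(125.2, 156.5, 81.9) = 81.9 kips → net-section rupture.

81.9 kips (net-section rupture governs)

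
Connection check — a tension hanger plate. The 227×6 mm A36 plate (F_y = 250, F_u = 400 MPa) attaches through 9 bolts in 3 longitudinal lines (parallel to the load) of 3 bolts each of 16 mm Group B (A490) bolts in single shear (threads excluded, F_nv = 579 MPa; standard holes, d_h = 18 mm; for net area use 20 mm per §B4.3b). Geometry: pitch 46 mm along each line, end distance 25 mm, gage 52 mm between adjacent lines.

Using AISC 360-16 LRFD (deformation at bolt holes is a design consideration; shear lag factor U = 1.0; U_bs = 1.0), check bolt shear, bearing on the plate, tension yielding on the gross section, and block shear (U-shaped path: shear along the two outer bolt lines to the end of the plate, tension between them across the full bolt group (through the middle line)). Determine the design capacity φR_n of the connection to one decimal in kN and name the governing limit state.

Bolt shear: A_b = π(16)²/4 = 201.06 mm². φR_n = 0.75 × 579 × 201.06 × 9 × 1 = 785.8 kN.
Bearing (6 mm plate, F_u = 400 MPa): end bolts L_c = 25 − 18/2 = 16, R_n = min(1.2×16×6×400, 2.4×16×6×400) = 46.08 kN/bolt; interior L_c = 46 − 18 = 28, R_n = 80.64 kN/bolt. φR_n = 0.75 × (3×46.08 + 6×80.64) = 466.6 kN.
Tension yield (gross): A_g = 227×6 = 1362 mm². φR_n = 0.90 × 250 × 1362 = 306.5 kN.
Block shear: shear path 2×[25+2×46] = 2×117 mm, A_gv = 1404, A_nv = 2×(117 − 2.5×20)×6 = 804 mm²; tension across gage: (104 − 2×20)×6 = 384 mm². R_n = min(0.6×400×804, 0.6×250×1404) + 1.0×400×384 = min(192.96, 210.6) + 153.6 = 346.56 kN. φR_n = 0.75 × 346.56 = 259.9 kN.
Governing: min(785.8, 466.6, 306.5, 259.9) = 259.9 kN → block shear.

259.9 kN (block shear governs)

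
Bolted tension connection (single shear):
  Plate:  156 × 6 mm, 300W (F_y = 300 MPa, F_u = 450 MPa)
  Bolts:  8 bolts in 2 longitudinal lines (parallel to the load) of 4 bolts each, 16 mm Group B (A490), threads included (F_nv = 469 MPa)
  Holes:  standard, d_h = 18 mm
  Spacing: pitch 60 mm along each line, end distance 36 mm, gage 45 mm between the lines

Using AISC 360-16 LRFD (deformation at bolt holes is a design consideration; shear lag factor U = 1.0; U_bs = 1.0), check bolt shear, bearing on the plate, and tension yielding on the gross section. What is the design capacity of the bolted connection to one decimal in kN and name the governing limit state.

Bolt shear: A_b = π(16)²/4 = 201.06 mm². φR_n = 0.75 × 469 × 201.06 × 8 × 1 = 565.8 kN.
Bearing (6 mm plate, F_u = 450 MPa): end bolts L_c = 36 − 18/2 = 27, R_n = min(1.2×27×6×450, 2.4×16×6×450) = 87.48 kN/bolt; interior L_c = 60 − 18 = 42, R_n = 103.68 kN/bolt. φR_n = 0.75 × (2×87.48 + 6×103.68) = 597.8 kN.
Tension yield (gross): A_g = 156×6 = 936 mm². φR_n = 0.90 × 300 × 936 = 252.7 kN.
Governing: min(565.8, 597.8, 252.7) = 252.7 kN → gross-section yield.

252.7 kN (gross-section yield governs)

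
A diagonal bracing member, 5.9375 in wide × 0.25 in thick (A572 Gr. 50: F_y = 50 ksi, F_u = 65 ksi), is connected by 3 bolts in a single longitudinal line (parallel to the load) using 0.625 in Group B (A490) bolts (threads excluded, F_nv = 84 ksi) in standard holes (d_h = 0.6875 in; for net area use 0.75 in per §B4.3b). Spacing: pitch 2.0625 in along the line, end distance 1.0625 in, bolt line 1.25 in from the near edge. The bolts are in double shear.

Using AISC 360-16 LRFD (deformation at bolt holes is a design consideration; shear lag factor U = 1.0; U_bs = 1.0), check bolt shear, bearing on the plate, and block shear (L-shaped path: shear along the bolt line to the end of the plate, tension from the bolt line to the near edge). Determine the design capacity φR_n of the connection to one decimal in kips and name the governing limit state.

34.9 kips (block shear governs)

Bolt shear: A_b = π(0.625)²/4 = 0.3068 in². φR_n = 0.75 × 84 × 0.3068 × 3 × 2 = 116.0 kips.
Bearing (0.25 in plate, F_u = 65 ksi): end bolts L_c = 1.0625 − 0.6875/2 = 0.71875, R_n = min(1.2×0.71875×0.25×65, 2.4×0.625×0.25×65) = 14.016 kips/bolt; interior L_c = 2.0625 − 0.6875 = 1.375, R_n = 24.375 kips/bolt. φR_n = 0.75 × (1×14.016 + 2×24.375) = 47.1 kips.
Block shear: shear path 1×[1.0625+2×2.0625] = 1×5.1875 in, A_gv = 1.2969, A_nv = 1×(5.1875 − 2.5×0.75)×0.25 = 0.82813 in²; tension to near edge: (1.25 − 0.5×0.75)×0.25 = 0.21875 in². R_n = min(0.6×65×0.82813, 0.6×50×1.2969) + 1.0×65×0.21875 = min(32.297, 38.907) + 14.219 = 46.516 kips. φR_n = 0.75 × 46.516 = 34.9 kips.
Governing: min(116.0, 47.1, 34.9) = 34.9 kips → block shear.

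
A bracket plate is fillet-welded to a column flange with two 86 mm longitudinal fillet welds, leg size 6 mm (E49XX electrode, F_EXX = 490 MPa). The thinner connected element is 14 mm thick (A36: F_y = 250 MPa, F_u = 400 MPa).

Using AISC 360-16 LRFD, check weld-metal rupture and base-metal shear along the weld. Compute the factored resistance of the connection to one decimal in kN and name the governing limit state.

Weld metal: throat = 0.707×6 = 4.242 mm, L = 2×86 = 172 mm. φR_n = 0.75 × 0.6 × 490 × 4.242 × 172 = 160.9 kN.
Base metal shear (14 mm plate): yield φR_n = 1.0×0.6×250×14×172 = 361.2 kN; rupture φR_n = 0.75×0.6×400×14×172 = 433.4 kN; take 361.2 kN (yield).
Governing: min(160.9, 361.2) = 160.9 kN → weld metal.

160.9 kN (weld metal governs)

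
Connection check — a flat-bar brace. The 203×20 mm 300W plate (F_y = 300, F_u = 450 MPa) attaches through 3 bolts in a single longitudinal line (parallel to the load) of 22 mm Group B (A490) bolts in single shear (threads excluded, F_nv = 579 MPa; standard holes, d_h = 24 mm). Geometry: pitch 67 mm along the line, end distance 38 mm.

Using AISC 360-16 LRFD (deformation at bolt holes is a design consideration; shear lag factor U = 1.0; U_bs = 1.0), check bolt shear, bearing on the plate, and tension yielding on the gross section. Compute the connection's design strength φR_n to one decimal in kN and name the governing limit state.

Bolt shear: A_b = π(22)²/4 = 380.13 mm². φR_n = 0.75 × 579 × 380.13 × 3 × 1 = 495.2 kN.
Bearing (20 mm plate, F_u = 450 MPa): end bolts L_c = 38 − 24/2 = 26, R_n = min(1.2×26×20×450, 2.4×22×20×450) = 280.8 kN/bolt; interior L_c = 67 − 24 = 43, R_n = 464.4 kN/bolt. φR_n = 0.75 × (1×280.8 + 2×464.4) = 907.2 kN.
Tension yield (gross): A_g = 203×20 = 4060 mm². φR_n = 0.90 × 300 × 4060 = 1096.2 kN.
Governing: min(495.2, 907.2, 1096.2) = 495.2 kN → bolt shear.

495.2 kN (bolt shear governs)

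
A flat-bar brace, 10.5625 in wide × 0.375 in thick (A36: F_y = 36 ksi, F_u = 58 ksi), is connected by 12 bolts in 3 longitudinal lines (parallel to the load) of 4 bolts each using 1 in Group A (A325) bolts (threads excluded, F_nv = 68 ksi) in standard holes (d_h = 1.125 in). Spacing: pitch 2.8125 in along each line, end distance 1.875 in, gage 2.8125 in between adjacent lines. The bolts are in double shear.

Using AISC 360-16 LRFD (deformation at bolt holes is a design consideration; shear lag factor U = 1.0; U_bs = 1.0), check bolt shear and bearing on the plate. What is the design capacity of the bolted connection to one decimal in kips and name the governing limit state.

Bolt shear: A_b = π(1)²/4 = 0.7854 in². φR_n = 0.75 × 68 × 0.7854 × 12 × 2 = 961.3 kips.
Bearing (0.375 in plate, F_u = 58 ksi): end bolts L_c = 1.875 − 1.125/2 = 1.3125, R_n = min(1.2×1.3125×0.375×58, 2.4×1×0.375×58) = 34.256 kips/bolt; interior L_c = 2.8125 − 1.125 = 1.6875, R_n = 44.044 kips/bolt. φR_n = 0.75 × (3×34.256 + 9×44.044) = 374.4 kips.
Governing: min(961.3, 374.4) = 374.4 kips → bearing.

374.4 kips (bearing governs)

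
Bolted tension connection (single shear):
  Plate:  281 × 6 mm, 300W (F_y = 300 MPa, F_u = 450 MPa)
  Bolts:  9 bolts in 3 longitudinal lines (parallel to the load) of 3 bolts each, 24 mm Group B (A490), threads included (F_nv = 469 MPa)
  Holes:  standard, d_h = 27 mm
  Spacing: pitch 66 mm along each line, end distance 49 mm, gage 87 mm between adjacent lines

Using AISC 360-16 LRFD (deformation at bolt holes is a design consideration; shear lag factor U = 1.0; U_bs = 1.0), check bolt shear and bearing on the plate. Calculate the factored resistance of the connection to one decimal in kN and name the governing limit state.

827.4 kN (bearing governs)

Bolt shear: A_b = π(24)²/4 = 452.39 mm². φR_n = 0.75 × 469 × 452.39 × 9 × 1 = 1432.2 kN.
Bearing (6 mm plate, F_u = 450 MPa): end bolts L_c = 49 − 27/2 = 35.5, R_n = min(1.2×35.5×6×450, 2.4×24×6×450) = 115.02 kN/bolt; interior L_c = 66 − 27 = 39, R_n = 126.36 kN/bolt. φR_n = 0.75 × (3×115.02 + 6×126.36) = 827.4 kN.
Governing: min(1432.2, 827.4) = 827.4 kN → bearing.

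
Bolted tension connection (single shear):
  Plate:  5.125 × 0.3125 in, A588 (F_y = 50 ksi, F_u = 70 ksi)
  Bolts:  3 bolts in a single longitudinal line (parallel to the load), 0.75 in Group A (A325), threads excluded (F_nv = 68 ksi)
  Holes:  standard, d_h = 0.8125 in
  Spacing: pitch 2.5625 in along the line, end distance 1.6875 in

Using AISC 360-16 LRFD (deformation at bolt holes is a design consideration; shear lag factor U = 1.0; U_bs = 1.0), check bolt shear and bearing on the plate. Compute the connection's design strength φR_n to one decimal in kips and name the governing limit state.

Bolt shear: A_b = π(0.75)²/4 = 0.44179 in². φR_n = 0.75 × 68 × 0.44179 × 3 × 1 = 67.6 kips.
Bearing (0.3125 in plate, F_u = 70 ksi): end bolts L_c = 1.6875 − 0.8125/2 = 1.28125, R_n = min(1.2×1.28125×0.3125×70, 2.4×0.75×0.3125×70) = 33.633 kips/bolt; interior L_c = 2.5625 − 0.8125 = 1.75, R_n = 39.375 kips/bolt. φR_n = 0.75 × (1×33.633 + 2×39.375) = 84.3 kips.
Governing: min(67.6, 84.3) = 67.6 kips → bolt shear.

67.6 kips (bolt shear governs)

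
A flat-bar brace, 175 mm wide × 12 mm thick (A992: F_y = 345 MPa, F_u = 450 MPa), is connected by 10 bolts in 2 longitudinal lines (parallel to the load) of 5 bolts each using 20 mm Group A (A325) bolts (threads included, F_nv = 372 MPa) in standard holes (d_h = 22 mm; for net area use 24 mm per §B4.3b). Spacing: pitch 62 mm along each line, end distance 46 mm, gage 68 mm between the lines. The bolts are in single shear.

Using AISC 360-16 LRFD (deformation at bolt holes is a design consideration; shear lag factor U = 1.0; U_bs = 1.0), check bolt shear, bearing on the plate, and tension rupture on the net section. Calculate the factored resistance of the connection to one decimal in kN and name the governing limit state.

Bolt shear: A_b = π(20)²/4 = 314.16 mm². φR_n = 0.75 × 372 × 314.16 × 10 × 1 = 876.5 kN.
Bearing (12 mm plate, F_u = 450 MPa): end bolts L_c = 46 − 22/2 = 35, R_n = min(1.2×35×12×450, 2.4×20×12×450) = 226.8 kN/bolt; interior L_c = 62 − 22 = 40, R_n = 259.2 kN/bolt. φR_n = 0.75 × (2×226.8 + 8×259.2) = 1895.4 kN.
Tension rupture (net): A_n = (175 − 2×24)×12 = 1524 mm² (U = 1.0, A_e = A_n). φR_n = 0.75 × 450 × 1524 = 514.4 kN.
Governing: min(876.5, 1895.4, 514.4) = 514.4 kN → net-section rupture.

514.4 kN (net-section rupture governs)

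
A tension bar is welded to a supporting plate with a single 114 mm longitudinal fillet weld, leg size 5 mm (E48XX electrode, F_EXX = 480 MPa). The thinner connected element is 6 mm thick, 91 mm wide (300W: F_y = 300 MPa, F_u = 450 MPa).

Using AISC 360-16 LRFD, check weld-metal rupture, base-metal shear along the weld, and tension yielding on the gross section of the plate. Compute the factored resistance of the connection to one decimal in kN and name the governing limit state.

Weld metal: throat = 0.707×5 = 3.535 mm, L = 114 mm. φR_n = 0.75 × 0.6 × 480 × 3.535 × 114 = 87.0 kN.
Base metal shear (6 mm plate): yield φR_n = 1.0×0.6×300×6×114 = 123.1 kN; rupture φR_n = 0.75×0.6×450×6×114 = 138.5 kN; take 123.1 kN (yield).
Tension yield (gross): A_g = 91×6 = 546 mm². φR_n = 0.90 × 300 × 546 = 147.4 kN.
Governing: min(87.0, 123.1, 147.4) = 87.0 kN → weld metal.

87.0 kN (weld metal governs)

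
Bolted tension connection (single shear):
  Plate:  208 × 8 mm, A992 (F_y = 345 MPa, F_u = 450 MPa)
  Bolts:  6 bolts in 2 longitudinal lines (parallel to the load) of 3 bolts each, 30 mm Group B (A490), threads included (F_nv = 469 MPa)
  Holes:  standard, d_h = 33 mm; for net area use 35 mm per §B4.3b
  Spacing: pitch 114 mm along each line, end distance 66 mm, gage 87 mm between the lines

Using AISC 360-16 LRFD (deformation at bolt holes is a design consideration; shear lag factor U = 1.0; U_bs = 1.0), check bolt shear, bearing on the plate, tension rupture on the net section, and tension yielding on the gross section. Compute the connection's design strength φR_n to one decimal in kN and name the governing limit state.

372.6 kN (net-section rupture governs)

Bolt shear: A_b = π(30)²/4 = 706.86 mm². φR_n = 0.75 × 469 × 706.86 × 6 × 1 = 1491.8 kN.
Bearing (8 mm plate, F_u = 450 MPa): end bolts L_c = 66 − 33/2 = 49.5, R_n = min(1.2×49.5×8×450, 2.4×30×8×450) = 213.84 kN/bolt; interior L_c = 114 − 33 = 81, R_n = 259.2 kN/bolt. φR_n = 0.75 × (2×213.84 + 4×259.2) = 1098.4 kN.
Tension rupture (net): A_n = (208 − 2×35)×8 = 1104 mm² (U = 1.0, A_e = A_n). φR_n = 0.75 × 450 × 1104 = 372.6 kN.
Tension yield (gross): A_g = 208×8 = 1664 mm². φR_n = 0.90 × 345 × 1664 = 516.7 kN.
Governing: min(1491.8, 1098.4, 372.6, 516.7) = 372.6 kN → net-section rupture.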